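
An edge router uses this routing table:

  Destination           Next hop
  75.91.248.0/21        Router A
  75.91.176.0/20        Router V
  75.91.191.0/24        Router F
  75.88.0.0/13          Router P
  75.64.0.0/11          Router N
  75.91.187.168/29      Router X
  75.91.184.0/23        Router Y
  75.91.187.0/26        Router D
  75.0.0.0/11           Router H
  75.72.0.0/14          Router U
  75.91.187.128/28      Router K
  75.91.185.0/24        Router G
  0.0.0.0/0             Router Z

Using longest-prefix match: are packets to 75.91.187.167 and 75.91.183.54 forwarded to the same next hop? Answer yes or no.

75.91.187.167: longest match 75.91.176.0/20 -> Router V
75.91.183.54: longest match 75.91.176.0/20 -> Router V

yes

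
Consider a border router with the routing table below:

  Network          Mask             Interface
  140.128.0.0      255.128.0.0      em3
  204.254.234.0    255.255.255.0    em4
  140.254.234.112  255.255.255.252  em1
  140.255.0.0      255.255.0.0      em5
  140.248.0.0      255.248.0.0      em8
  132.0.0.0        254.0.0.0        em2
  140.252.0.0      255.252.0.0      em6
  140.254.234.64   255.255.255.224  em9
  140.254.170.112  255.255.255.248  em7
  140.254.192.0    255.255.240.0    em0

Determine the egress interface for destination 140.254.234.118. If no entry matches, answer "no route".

em6

Routes whose prefix contains 140.254.234.118:
  140.128.0.0/9 (140.128.0.0 - 140.255.255.255) -> em3
  140.248.0.0/13 (140.248.0.0 - 140.255.255.255) -> em8
  140.252.0.0/14 (140.252.0.0 - 140.255.255.255) -> em6
More-specific entries that do NOT match:
  140.254.234.112/30 (140.254.234.112 - 140.254.234.115) does not contain 140.254.234.118
  140.254.170.112/29 (140.254.170.112 - 140.254.170.119) does not contain 140.254.234.118
  140.254.234.64/27 (140.254.234.64 - 140.254.234.95) does not contain 140.254.234.118
  204.254.234.0/24 (204.254.234.0 - 204.254.234.255) does not contain 140.254.234.118
  140.254.192.0/20 (140.254.192.0 - 140.254.207.255) does not contain 140.254.234.118
  140.255.0.0/16 (140.255.0.0 - 140.255.255.255) does not contain 140.254.234.118
Longest matching prefix is /14 -> interface em6.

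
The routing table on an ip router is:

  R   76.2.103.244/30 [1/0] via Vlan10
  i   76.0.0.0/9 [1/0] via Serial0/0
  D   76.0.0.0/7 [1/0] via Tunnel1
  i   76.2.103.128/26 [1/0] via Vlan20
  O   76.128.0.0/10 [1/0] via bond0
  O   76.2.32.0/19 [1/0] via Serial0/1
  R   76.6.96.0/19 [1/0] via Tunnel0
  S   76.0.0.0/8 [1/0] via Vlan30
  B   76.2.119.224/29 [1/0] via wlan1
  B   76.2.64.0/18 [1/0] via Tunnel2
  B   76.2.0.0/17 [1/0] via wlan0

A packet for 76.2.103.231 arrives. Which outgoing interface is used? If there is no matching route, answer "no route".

Routes whose prefix contains 76.2.103.231:
  76.0.0.0/7 (76.0.0.0 - 77.255.255.255) -> Tunnel1
  76.0.0.0/8 (76.0.0.0 - 76.255.255.255) -> Vlan30
  76.0.0.0/9 (76.0.0.0 - 76.127.255.255) -> Serial0/0
  76.2.0.0/17 (76.2.0.0 - 76.2.127.255) -> wlan0
  76.2.64.0/18 (76.2.64.0 - 76.2.127.255) -> Tunnel2
More-specific entries that do NOT match:
  76.2.103.244/30 (76.2.103.244 - 76.2.103.247) does not contain 76.2.103.231
  76.2.119.224/29 (76.2.119.224 - 76.2.119.231) does not contain 76.2.103.231
  76.2.103.128/26 (76.2.103.128 - 76.2.103.191) does not contain 76.2.103.231
  76.2.32.0/19 (76.2.32.0 - 76.2.63.255) does not contain 76.2.103.231
  76.6.96.0/19 (76.6.96.0 - 76.6.127.255) does not contain 76.2.103.231
Longest matching prefix is /18 -> interface Tunnel2.

Tunnel2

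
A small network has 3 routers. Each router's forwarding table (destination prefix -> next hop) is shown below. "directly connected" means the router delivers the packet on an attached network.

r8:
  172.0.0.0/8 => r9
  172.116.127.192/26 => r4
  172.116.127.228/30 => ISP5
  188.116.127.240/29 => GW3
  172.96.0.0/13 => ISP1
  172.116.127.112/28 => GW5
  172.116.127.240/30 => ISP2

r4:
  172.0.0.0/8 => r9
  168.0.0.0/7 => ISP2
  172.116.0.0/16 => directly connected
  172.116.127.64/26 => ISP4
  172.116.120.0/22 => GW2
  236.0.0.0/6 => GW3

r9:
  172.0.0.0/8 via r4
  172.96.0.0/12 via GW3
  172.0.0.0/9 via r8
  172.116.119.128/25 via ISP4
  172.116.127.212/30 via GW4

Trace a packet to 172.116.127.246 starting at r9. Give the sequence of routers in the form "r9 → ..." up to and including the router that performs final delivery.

r9 → r8 → r4

At r9: longest match for 172.116.127.246 is 172.0.0.0/9 -> r8
At r8: longest match for 172.116.127.246 is 172.116.127.192/26 -> r4
At r4: longest match for 172.116.127.246 is 172.116.0.0/16 -> directly connected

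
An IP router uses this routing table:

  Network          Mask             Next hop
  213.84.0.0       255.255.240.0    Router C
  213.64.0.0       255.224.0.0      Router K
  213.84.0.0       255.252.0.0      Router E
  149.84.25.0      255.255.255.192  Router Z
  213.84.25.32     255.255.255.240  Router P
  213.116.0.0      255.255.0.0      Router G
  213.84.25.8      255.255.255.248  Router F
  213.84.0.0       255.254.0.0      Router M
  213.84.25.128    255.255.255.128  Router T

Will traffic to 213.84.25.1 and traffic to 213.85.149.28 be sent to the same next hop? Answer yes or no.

yes

213.84.25.1: longest match 213.84.0.0/15 -> Router M
213.85.149.28: longest match 213.84.0.0/15 -> Router M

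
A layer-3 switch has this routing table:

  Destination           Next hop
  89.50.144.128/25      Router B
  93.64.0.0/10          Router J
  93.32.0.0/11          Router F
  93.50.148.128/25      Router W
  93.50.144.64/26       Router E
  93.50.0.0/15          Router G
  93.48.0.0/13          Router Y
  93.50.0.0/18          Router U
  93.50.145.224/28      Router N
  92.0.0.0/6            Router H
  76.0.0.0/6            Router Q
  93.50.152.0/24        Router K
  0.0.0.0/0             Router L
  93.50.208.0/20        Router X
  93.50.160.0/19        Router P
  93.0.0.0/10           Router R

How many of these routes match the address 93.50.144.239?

Prefixes containing 93.50.144.239:
  0.0.0.0/0 (default, matches everything)
  92.0.0.0/6 (92.0.0.0 - 95.255.255.255)
  93.0.0.0/10 (93.0.0.0 - 93.63.255.255)
  93.32.0.0/11 (93.32.0.0 - 93.63.255.255)
  93.48.0.0/13 (93.48.0.0 - 93.55.255.255)
  93.50.0.0/15 (93.50.0.0 - 93.51.255.255)
Total matching entries: 6.

6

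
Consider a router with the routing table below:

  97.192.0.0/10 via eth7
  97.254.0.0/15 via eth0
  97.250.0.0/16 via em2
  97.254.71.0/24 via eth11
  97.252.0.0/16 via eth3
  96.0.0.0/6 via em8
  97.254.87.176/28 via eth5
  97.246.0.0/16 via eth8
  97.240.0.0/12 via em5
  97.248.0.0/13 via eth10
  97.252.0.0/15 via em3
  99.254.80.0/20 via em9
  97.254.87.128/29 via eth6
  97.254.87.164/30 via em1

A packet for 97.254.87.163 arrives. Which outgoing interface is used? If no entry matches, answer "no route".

eth0

Routes whose prefix contains 97.254.87.163:
  96.0.0.0/6 (96.0.0.0 - 99.255.255.255) -> em8
  97.192.0.0/10 (97.192.0.0 - 97.255.255.255) -> eth7
  97.240.0.0/12 (97.240.0.0 - 97.255.255.255) -> em5
  97.248.0.0/13 (97.248.0.0 - 97.255.255.255) -> eth10
  97.254.0.0/15 (97.254.0.0 - 97.255.255.255) -> eth0
More-specific entries that do NOT match:
  97.254.87.164/30 (97.254.87.164 - 97.254.87.167) does not contain 97.254.87.163
  97.254.87.128/29 (97.254.87.128 - 97.254.87.135) does not contain 97.254.87.163
  97.254.87.176/28 (97.254.87.176 - 97.254.87.191) does not contain 97.254.87.163
  97.254.71.0/24 (97.254.71.0 - 97.254.71.255) does not contain 97.254.87.163
  99.254.80.0/20 (99.254.80.0 - 99.254.95.255) does not contain 97.254.87.163
  97.250.0.0/16 (97.250.0.0 - 97.250.255.255) does not contain 97.254.87.163
  97.252.0.0/16 (97.252.0.0 - 97.252.255.255) does not contain 97.254.87.163
  97.246.0.0/16 (97.246.0.0 - 97.246.255.255) does not contain 97.254.87.163
Longest matching prefix is /15 -> interface eth0.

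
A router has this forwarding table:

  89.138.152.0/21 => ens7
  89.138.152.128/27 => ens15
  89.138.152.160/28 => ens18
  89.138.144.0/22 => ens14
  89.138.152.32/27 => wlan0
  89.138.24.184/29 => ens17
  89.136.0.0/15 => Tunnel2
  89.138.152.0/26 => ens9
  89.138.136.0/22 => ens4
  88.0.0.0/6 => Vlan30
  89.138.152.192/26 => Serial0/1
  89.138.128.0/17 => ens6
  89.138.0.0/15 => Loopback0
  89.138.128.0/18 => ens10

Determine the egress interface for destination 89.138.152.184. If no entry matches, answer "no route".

Routes whose prefix contains 89.138.152.184:
  88.0.0.0/6 (88.0.0.0 - 91.255.255.255) -> Vlan30
  89.138.0.0/15 (89.138.0.0 - 89.139.255.255) -> Loopback0
  89.138.128.0/17 (89.138.128.0 - 89.138.255.255) -> ens6
  89.138.128.0/18 (89.138.128.0 - 89.138.191.255) -> ens10
  89.138.152.0/21 (89.138.152.0 - 89.138.159.255) -> ens7
More-specific entries that do NOT match:
  89.138.24.184/29 (89.138.24.184 - 89.138.24.191) does not contain 89.138.152.184
  89.138.152.160/28 (89.138.152.160 - 89.138.152.175) does not contain 89.138.152.184
  89.138.152.128/27 (89.138.152.128 - 89.138.152.159) does not contain 89.138.152.184
  89.138.152.32/27 (89.138.152.32 - 89.138.152.63) does not contain 89.138.152.184
  89.138.152.0/26 (89.138.152.0 - 89.138.152.63) does not contain 89.138.152.184
  89.138.152.192/26 (89.138.152.192 - 89.138.152.255) does not contain 89.138.152.184
  89.138.144.0/22 (89.138.144.0 - 89.138.147.255) does not contain 89.138.152.184
  89.138.136.0/22 (89.138.136.0 - 89.138.139.255) does not contain 89.138.152.184
Longest matching prefix is /21 -> interface ens7.

ens7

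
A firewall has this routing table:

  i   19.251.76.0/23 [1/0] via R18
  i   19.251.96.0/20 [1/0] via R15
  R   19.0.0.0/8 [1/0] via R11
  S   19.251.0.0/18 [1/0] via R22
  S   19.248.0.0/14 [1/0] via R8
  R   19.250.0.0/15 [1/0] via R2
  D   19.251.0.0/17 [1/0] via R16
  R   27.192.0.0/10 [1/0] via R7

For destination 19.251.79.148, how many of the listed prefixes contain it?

Prefixes containing 19.251.79.148:
  19.0.0.0/8 (19.0.0.0 - 19.255.255.255)
  19.248.0.0/14 (19.248.0.0 - 19.251.255.255)
  19.250.0.0/15 (19.250.0.0 - 19.251.255.255)
  19.251.0.0/17 (19.251.0.0 - 19.251.127.255)
Total matching entries: 4.

4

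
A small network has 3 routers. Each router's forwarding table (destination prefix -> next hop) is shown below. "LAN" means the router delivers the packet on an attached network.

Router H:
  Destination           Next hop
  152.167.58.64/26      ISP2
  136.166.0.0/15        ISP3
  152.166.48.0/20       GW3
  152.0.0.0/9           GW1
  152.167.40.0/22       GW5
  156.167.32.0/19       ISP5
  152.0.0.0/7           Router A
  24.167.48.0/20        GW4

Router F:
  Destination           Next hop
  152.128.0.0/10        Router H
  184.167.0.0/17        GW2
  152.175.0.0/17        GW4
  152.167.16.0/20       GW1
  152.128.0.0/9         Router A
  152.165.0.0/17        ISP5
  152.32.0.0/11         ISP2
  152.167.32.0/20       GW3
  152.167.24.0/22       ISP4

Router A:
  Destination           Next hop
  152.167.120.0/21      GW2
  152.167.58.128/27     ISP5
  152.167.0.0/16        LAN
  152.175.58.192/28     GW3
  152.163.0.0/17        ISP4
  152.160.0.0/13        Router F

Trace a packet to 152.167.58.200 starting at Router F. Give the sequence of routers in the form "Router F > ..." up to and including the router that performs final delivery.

At Router F: longest match for 152.167.58.200 is 152.128.0.0/10 -> Router H
At Router H: longest match for 152.167.58.200 is 152.0.0.0/7 -> Router A
At Router A: longest match for 152.167.58.200 is 152.167.0.0/16 -> LAN

Router F > Router H > Router A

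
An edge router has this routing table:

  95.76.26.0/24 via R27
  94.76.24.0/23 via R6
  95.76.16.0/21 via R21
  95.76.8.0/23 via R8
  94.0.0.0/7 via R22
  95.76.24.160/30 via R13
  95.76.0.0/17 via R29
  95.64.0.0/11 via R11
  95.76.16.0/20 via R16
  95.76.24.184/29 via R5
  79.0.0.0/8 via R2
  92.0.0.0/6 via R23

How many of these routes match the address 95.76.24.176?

Prefixes containing 95.76.24.176:
  92.0.0.0/6 (92.0.0.0 - 95.255.255.255)
  94.0.0.0/7 (94.0.0.0 - 95.255.255.255)
  95.64.0.0/11 (95.64.0.0 - 95.95.255.255)
  95.76.0.0/17 (95.76.0.0 - 95.76.127.255)
  95.76.16.0/20 (95.76.16.0 - 95.76.31.255)
Total matching entries: 5.

5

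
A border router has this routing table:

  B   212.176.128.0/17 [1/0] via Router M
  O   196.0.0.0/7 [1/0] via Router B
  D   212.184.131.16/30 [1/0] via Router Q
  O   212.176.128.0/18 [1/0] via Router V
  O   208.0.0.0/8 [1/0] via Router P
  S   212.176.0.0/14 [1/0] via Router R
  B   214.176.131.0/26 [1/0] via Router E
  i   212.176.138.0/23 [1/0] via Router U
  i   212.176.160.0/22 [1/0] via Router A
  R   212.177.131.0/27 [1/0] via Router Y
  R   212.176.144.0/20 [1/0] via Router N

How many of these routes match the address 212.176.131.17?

3

Prefixes containing 212.176.131.17:
  212.176.0.0/14 (212.176.0.0 - 212.179.255.255)
  212.176.128.0/17 (212.176.128.0 - 212.176.255.255)
  212.176.128.0/18 (212.176.128.0 - 212.176.191.255)
Total matching entries: 3.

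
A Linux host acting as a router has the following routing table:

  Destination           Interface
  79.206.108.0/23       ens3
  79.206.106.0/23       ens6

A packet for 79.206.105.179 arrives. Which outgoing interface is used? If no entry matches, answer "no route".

No entry's prefix contains 79.206.105.179; there is no default route.

no route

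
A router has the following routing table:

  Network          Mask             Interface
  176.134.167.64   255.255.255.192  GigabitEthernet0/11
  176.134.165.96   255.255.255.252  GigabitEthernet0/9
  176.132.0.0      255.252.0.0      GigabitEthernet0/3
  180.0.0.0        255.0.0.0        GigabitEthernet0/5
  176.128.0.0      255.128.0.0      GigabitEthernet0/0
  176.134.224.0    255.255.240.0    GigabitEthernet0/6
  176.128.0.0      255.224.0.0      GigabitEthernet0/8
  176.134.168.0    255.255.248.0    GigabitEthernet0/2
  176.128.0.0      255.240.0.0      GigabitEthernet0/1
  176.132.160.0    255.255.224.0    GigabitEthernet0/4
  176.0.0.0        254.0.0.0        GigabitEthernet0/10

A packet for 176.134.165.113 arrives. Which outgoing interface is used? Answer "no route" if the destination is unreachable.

Routes whose prefix contains 176.134.165.113:
  176.0.0.0/7 (176.0.0.0 - 177.255.255.255) -> GigabitEthernet0/10
  176.128.0.0/9 (176.128.0.0 - 176.255.255.255) -> GigabitEthernet0/0
  176.128.0.0/11 (176.128.0.0 - 176.159.255.255) -> GigabitEthernet0/8
  176.128.0.0/12 (176.128.0.0 - 176.143.255.255) -> GigabitEthernet0/1
  176.132.0.0/14 (176.132.0.0 - 176.135.255.255) -> GigabitEthernet0/3
More-specific entries that do NOT match:
  176.134.165.96/30 (176.134.165.96 - 176.134.165.99) does not contain 176.134.165.113
  176.134.167.64/26 (176.134.167.64 - 176.134.167.127) does not contain 176.134.165.113
  176.134.168.0/21 (176.134.168.0 - 176.134.175.255) does not contain 176.134.165.113
  176.134.224.0/20 (176.134.224.0 - 176.134.239.255) does not contain 176.134.165.113
  176.132.160.0/19 (176.132.160.0 - 176.132.191.255) does not contain 176.134.165.113
Longest matching prefix is /14 -> interface GigabitEthernet0/3.

GigabitEthernet0/3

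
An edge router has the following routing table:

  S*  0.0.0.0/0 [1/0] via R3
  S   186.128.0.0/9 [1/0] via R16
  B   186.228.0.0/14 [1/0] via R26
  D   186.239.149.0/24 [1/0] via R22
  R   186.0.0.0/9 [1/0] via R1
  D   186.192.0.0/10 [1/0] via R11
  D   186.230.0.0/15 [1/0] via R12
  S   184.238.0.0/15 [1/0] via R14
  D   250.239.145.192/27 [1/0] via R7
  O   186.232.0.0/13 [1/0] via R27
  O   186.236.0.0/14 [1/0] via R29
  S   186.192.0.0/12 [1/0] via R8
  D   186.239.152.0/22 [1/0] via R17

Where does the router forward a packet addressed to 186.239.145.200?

R29

Routes whose prefix contains 186.239.145.200:
  0.0.0.0/0 (default, matches everything) -> R3
  186.128.0.0/9 (186.128.0.0 - 186.255.255.255) -> R16
  186.192.0.0/10 (186.192.0.0 - 186.255.255.255) -> R11
  186.232.0.0/13 (186.232.0.0 - 186.239.255.255) -> R27
  186.236.0.0/14 (186.236.0.0 - 186.239.255.255) -> R29
More-specific entries that do NOT match:
  250.239.145.192/27 (250.239.145.192 - 250.239.145.223) does not contain 186.239.145.200
  186.239.149.0/24 (186.239.149.0 - 186.239.149.255) does not contain 186.239.145.200
  186.239.152.0/22 (186.239.152.0 - 186.239.155.255) does not contain 186.239.145.200
  186.230.0.0/15 (186.230.0.0 - 186.231.255.255) does not contain 186.239.145.200
  184.238.0.0/15 (184.238.0.0 - 184.239.255.255) does not contain 186.239.145.200
Longest matching prefix is /14 -> next hop R29.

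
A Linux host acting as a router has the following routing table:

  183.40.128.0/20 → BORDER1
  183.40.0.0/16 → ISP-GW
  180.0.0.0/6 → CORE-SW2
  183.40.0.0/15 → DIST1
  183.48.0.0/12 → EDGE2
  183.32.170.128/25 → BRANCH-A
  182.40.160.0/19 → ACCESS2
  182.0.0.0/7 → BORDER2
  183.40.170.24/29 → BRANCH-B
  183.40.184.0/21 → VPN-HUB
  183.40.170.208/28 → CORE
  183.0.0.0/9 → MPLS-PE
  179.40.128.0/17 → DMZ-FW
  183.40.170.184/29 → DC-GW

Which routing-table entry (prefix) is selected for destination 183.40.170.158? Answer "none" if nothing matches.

183.40.0.0/16

Entries matching 183.40.170.158:
  180.0.0.0/6 (180.0.0.0 - 183.255.255.255)
  182.0.0.0/7 (182.0.0.0 - 183.255.255.255)
  183.0.0.0/9 (183.0.0.0 - 183.127.255.255)
  183.40.0.0/15 (183.40.0.0 - 183.41.255.255)
  183.40.0.0/16 (183.40.0.0 - 183.40.255.255)
Most specific is 183.40.0.0/16.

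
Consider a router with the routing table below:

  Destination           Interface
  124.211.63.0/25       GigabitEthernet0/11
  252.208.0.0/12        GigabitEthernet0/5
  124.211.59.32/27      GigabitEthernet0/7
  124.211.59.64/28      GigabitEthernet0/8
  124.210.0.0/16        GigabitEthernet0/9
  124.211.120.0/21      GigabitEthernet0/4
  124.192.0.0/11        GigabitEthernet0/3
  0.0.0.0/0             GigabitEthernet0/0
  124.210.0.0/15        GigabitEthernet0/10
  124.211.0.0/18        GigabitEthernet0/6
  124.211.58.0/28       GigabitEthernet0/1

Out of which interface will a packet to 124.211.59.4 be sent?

GigabitEthernet0/6

Routes whose prefix contains 124.211.59.4:
  0.0.0.0/0 (default, matches everything) -> GigabitEthernet0/0
  124.192.0.0/11 (124.192.0.0 - 124.223.255.255) -> GigabitEthernet0/3
  124.210.0.0/15 (124.210.0.0 - 124.211.255.255) -> GigabitEthernet0/10
  124.211.0.0/18 (124.211.0.0 - 124.211.63.255) -> GigabitEthernet0/6
More-specific entries that do NOT match:
  124.211.59.64/28 (124.211.59.64 - 124.211.59.79) does not contain 124.211.59.4
  124.211.58.0/28 (124.211.58.0 - 124.211.58.15) does not contain 124.211.59.4
  124.211.59.32/27 (124.211.59.32 - 124.211.59.63) does not contain 124.211.59.4
  124.211.63.0/25 (124.211.63.0 - 124.211.63.127) does not contain 124.211.59.4
  124.211.120.0/21 (124.211.120.0 - 124.211.127.255) does not contain 124.211.59.4
Longest matching prefix is /18 -> interface GigabitEthernet0/6.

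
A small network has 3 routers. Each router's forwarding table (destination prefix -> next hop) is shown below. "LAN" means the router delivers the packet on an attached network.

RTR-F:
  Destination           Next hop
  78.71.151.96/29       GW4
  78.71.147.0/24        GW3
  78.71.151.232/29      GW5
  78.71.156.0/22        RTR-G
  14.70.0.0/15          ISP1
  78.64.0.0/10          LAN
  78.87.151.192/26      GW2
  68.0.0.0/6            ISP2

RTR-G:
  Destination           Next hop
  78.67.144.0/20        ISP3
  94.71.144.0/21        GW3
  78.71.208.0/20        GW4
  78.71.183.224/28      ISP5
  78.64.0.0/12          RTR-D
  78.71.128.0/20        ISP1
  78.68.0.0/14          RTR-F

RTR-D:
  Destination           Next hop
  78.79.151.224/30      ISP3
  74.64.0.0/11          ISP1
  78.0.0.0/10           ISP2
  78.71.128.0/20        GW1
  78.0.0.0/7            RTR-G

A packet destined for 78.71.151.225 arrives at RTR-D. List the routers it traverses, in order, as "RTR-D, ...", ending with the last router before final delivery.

RTR-D, RTR-G, RTR-F

At RTR-D: longest match for 78.71.151.225 is 78.0.0.0/7 -> RTR-G
At RTR-G: longest match for 78.71.151.225 is 78.68.0.0/14 -> RTR-F
At RTR-F: longest match for 78.71.151.225 is 78.64.0.0/10 -> LAN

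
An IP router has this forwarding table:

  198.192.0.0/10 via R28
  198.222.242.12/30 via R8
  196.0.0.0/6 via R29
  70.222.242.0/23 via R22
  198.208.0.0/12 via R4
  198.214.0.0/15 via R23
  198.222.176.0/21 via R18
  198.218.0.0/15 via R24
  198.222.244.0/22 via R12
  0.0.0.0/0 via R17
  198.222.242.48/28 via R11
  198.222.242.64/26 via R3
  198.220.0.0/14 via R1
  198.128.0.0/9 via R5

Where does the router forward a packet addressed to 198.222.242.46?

R1

Routes whose prefix contains 198.222.242.46:
  0.0.0.0/0 (default, matches everything) -> R17
  196.0.0.0/6 (196.0.0.0 - 199.255.255.255) -> R29
  198.128.0.0/9 (198.128.0.0 - 198.255.255.255) -> R5
  198.192.0.0/10 (198.192.0.0 - 198.255.255.255) -> R28
  198.208.0.0/12 (198.208.0.0 - 198.223.255.255) -> R4
  198.220.0.0/14 (198.220.0.0 - 198.223.255.255) -> R1
More-specific entries that do NOT match:
  198.222.242.12/30 (198.222.242.12 - 198.222.242.15) does not contain 198.222.242.46
  198.222.242.48/28 (198.222.242.48 - 198.222.242.63) does not contain 198.222.242.46
  198.222.242.64/26 (198.222.242.64 - 198.222.242.127) does not contain 198.222.242.46
  70.222.242.0/23 (70.222.242.0 - 70.222.243.255) does not contain 198.222.242.46
  198.222.244.0/22 (198.222.244.0 - 198.222.247.255) does not contain 198.222.242.46
  198.222.176.0/21 (198.222.176.0 - 198.222.183.255) does not contain 198.222.242.46
  198.214.0.0/15 (198.214.0.0 - 198.215.255.255) does not contain 198.222.242.46
  198.218.0.0/15 (198.218.0.0 - 198.219.255.255) does not contain 198.222.242.46
Longest matching prefix is /14 -> next hop R1.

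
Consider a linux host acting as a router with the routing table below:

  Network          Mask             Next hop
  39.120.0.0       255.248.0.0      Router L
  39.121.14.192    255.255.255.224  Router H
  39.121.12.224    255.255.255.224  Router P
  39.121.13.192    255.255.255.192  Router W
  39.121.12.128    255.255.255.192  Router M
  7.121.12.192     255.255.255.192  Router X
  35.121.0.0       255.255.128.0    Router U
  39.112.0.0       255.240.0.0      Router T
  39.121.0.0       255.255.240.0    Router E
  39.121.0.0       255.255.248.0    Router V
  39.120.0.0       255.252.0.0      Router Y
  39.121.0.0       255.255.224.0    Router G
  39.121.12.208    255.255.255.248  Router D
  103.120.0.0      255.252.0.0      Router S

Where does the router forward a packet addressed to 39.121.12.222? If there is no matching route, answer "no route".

Router E

Routes whose prefix contains 39.121.12.222:
  39.112.0.0/12 (39.112.0.0 - 39.127.255.255) -> Router T
  39.120.0.0/13 (39.120.0.0 - 39.127.255.255) -> Router L
  39.120.0.0/14 (39.120.0.0 - 39.123.255.255) -> Router Y
  39.121.0.0/19 (39.121.0.0 - 39.121.31.255) -> Router G
  39.121.0.0/20 (39.121.0.0 - 39.121.15.255) -> Router E
More-specific entries that do NOT match:
  39.121.12.208/29 (39.121.12.208 - 39.121.12.215) does not contain 39.121.12.222
  39.121.14.192/27 (39.121.14.192 - 39.121.14.223) does not contain 39.121.12.222
  39.121.12.224/27 (39.121.12.224 - 39.121.12.255) does not contain 39.121.12.222
  39.121.13.192/26 (39.121.13.192 - 39.121.13.255) does not contain 39.121.12.222
  39.121.12.128/26 (39.121.12.128 - 39.121.12.191) does not contain 39.121.12.222
  7.121.12.192/26 (7.121.12.192 - 7.121.12.255) does not contain 39.121.12.222
  39.121.0.0/21 (39.121.0.0 - 39.121.7.255) does not contain 39.121.12.222
Longest matching prefix is /20 -> next hop Router E.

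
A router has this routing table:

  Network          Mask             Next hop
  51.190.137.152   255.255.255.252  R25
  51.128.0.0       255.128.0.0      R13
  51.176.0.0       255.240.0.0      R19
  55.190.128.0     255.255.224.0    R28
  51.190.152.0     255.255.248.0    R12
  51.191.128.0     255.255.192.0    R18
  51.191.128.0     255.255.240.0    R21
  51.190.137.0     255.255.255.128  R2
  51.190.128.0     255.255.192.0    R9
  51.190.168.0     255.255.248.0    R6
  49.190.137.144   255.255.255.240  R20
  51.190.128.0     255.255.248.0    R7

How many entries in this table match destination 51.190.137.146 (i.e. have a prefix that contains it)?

Prefixes containing 51.190.137.146:
  51.128.0.0/9 (51.128.0.0 - 51.255.255.255)
  51.176.0.0/12 (51.176.0.0 - 51.191.255.255)
  51.190.128.0/18 (51.190.128.0 - 51.190.191.255)
Total matching entries: 3.

3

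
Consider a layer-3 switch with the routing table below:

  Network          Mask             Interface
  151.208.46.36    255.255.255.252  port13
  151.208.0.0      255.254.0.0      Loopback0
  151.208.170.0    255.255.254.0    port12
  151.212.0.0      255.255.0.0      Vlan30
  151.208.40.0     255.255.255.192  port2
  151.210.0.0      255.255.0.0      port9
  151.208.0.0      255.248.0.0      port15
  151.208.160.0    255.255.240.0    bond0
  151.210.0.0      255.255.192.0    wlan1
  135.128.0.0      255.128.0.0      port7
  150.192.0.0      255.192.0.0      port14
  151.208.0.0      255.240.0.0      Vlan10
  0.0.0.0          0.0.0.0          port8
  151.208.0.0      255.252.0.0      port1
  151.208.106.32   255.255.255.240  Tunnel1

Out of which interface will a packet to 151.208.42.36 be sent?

Routes whose prefix contains 151.208.42.36:
  0.0.0.0/0 (default, matches everything) -> port8
  151.208.0.0/12 (151.208.0.0 - 151.223.255.255) -> Vlan10
  151.208.0.0/13 (151.208.0.0 - 151.215.255.255) -> port15
  151.208.0.0/14 (151.208.0.0 - 151.211.255.255) -> port1
  151.208.0.0/15 (151.208.0.0 - 151.209.255.255) -> Loopback0
More-specific entries that do NOT match:
  151.208.46.36/30 (151.208.46.36 - 151.208.46.39) does not contain 151.208.42.36
  151.208.106.32/28 (151.208.106.32 - 151.208.106.47) does not contain 151.208.42.36
  151.208.40.0/26 (151.208.40.0 - 151.208.40.63) does not contain 151.208.42.36
  151.208.170.0/23 (151.208.170.0 - 151.208.171.255) does not contain 151.208.42.36
  151.208.160.0/20 (151.208.160.0 - 151.208.175.255) does not contain 151.208.42.36
  151.210.0.0/18 (151.210.0.0 - 151.210.63.255) does not contain 151.208.42.36
  151.212.0.0/16 (151.212.0.0 - 151.212.255.255) does not contain 151.208.42.36
  151.210.0.0/16 (151.210.0.0 - 151.210.255.255) does not contain 151.208.42.36
Longest matching prefix is /15 -> interface Loopback0.

Loopback0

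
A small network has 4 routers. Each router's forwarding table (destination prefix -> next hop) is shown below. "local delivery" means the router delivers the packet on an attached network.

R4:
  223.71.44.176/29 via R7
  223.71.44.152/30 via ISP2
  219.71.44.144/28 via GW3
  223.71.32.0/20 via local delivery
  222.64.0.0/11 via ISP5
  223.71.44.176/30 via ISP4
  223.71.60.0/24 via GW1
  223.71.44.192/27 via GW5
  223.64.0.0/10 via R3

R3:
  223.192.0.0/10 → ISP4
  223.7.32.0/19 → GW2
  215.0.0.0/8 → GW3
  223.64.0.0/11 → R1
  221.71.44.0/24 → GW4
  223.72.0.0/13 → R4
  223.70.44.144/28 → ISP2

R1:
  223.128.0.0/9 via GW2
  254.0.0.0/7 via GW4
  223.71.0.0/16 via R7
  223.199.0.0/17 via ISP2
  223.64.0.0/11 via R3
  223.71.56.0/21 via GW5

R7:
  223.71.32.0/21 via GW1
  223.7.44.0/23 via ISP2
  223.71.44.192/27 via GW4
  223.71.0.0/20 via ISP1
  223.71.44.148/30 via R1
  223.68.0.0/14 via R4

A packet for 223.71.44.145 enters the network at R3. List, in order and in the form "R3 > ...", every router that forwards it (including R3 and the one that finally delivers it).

At R3: longest match for 223.71.44.145 is 223.64.0.0/11 -> R1
At R1: longest match for 223.71.44.145 is 223.71.0.0/16 -> R7
At R7: longest match for 223.71.44.145 is 223.68.0.0/14 -> R4
At R4: longest match for 223.71.44.145 is 223.71.32.0/20 -> local delivery

R3 > R1 > R7 > R4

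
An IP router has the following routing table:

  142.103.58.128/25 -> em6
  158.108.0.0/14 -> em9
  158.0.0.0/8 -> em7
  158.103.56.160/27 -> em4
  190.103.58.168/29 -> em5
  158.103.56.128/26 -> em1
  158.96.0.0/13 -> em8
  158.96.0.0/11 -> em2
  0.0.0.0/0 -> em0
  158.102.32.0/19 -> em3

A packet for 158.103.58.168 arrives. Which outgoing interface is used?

em8

Routes whose prefix contains 158.103.58.168:
  0.0.0.0/0 (default, matches everything) -> em0
  158.0.0.0/8 (158.0.0.0 - 158.255.255.255) -> em7
  158.96.0.0/11 (158.96.0.0 - 158.127.255.255) -> em2
  158.96.0.0/13 (158.96.0.0 - 158.103.255.255) -> em8
More-specific entries that do NOT match:
  190.103.58.168/29 (190.103.58.168 - 190.103.58.175) does not contain 158.103.58.168
  158.103.56.160/27 (158.103.56.160 - 158.103.56.191) does not contain 158.103.58.168
  158.103.56.128/26 (158.103.56.128 - 158.103.56.191) does not contain 158.103.58.168
  142.103.58.128/25 (142.103.58.128 - 142.103.58.255) does not contain 158.103.58.168
  158.102.32.0/19 (158.102.32.0 - 158.102.63.255) does not contain 158.103.58.168
  158.108.0.0/14 (158.108.0.0 - 158.111.255.255) does not contain 158.103.58.168
Longest matching prefix is /13 -> interface em8.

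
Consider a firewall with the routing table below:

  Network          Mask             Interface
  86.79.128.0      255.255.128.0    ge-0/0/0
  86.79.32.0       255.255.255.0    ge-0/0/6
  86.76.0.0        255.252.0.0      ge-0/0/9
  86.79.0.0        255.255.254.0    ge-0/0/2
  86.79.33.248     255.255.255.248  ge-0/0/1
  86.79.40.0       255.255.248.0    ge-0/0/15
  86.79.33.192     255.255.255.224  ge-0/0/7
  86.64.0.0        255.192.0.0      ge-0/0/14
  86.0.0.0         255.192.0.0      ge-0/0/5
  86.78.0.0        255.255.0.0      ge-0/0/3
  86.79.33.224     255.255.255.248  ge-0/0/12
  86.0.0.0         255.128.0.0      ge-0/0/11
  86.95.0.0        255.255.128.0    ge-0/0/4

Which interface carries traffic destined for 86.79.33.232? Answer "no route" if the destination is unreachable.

ge-0/0/9

Routes whose prefix contains 86.79.33.232:
  86.0.0.0/9 (86.0.0.0 - 86.127.255.255) -> ge-0/0/11
  86.64.0.0/10 (86.64.0.0 - 86.127.255.255) -> ge-0/0/14
  86.76.0.0/14 (86.76.0.0 - 86.79.255.255) -> ge-0/0/9
More-specific entries that do NOT match:
  86.79.33.248/29 (86.79.33.248 - 86.79.33.255) does not contain 86.79.33.232
  86.79.33.224/29 (86.79.33.224 - 86.79.33.231) does not contain 86.79.33.232
  86.79.33.192/27 (86.79.33.192 - 86.79.33.223) does not contain 86.79.33.232
  86.79.32.0/24 (86.79.32.0 - 86.79.32.255) does not contain 86.79.33.232
  86.79.0.0/23 (86.79.0.0 - 86.79.1.255) does not contain 86.79.33.232
  86.79.40.0/21 (86.79.40.0 - 86.79.47.255) does not contain 86.79.33.232
  86.79.128.0/17 (86.79.128.0 - 86.79.255.255) does not contain 86.79.33.232
  86.95.0.0/17 (86.95.0.0 - 86.95.127.255) does not contain 86.79.33.232
  86.78.0.0/16 (86.78.0.0 - 86.78.255.255) does not contain 86.79.33.232
Longest matching prefix is /14 -> interface ge-0/0/9.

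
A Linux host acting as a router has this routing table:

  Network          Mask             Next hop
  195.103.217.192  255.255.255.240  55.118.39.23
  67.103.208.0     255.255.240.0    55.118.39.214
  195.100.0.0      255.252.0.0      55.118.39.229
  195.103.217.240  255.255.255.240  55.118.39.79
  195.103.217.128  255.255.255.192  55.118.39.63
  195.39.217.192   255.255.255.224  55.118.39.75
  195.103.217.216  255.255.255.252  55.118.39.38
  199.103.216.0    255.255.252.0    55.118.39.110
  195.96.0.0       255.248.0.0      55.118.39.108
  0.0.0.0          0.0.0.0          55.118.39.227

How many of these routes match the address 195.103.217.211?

Prefixes containing 195.103.217.211:
  0.0.0.0/0 (default, matches everything)
  195.96.0.0/13 (195.96.0.0 - 195.103.255.255)
  195.100.0.0/14 (195.100.0.0 - 195.103.255.255)
Total matching entries: 3.

3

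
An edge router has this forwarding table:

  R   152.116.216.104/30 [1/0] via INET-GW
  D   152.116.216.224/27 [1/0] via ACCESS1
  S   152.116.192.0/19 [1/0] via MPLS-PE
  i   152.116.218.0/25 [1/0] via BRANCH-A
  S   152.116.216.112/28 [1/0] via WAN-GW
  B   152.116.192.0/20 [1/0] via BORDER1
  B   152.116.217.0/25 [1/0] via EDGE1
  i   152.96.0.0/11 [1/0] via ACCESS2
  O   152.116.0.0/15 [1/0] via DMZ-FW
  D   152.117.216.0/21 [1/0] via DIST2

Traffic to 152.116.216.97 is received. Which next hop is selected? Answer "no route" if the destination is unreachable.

Routes whose prefix contains 152.116.216.97:
  152.96.0.0/11 (152.96.0.0 - 152.127.255.255) -> ACCESS2
  152.116.0.0/15 (152.116.0.0 - 152.117.255.255) -> DMZ-FW
  152.116.192.0/19 (152.116.192.0 - 152.116.223.255) -> MPLS-PE
More-specific entries that do NOT match:
  152.116.216.104/30 (152.116.216.104 - 152.116.216.107) does not contain 152.116.216.97
  152.116.216.112/28 (152.116.216.112 - 152.116.216.127) does not contain 152.116.216.97
  152.116.216.224/27 (152.116.216.224 - 152.116.216.255) does not contain 152.116.216.97
  152.116.218.0/25 (152.116.218.0 - 152.116.218.127) does not contain 152.116.216.97
  152.116.217.0/25 (152.116.217.0 - 152.116.217.127) does not contain 152.116.216.97
  152.117.216.0/21 (152.117.216.0 - 152.117.223.255) does not contain 152.116.216.97
  152.116.192.0/20 (152.116.192.0 - 152.116.207.255) does not contain 152.116.216.97
Longest matching prefix is /19 -> next hop MPLS-PE.

MPLS-PE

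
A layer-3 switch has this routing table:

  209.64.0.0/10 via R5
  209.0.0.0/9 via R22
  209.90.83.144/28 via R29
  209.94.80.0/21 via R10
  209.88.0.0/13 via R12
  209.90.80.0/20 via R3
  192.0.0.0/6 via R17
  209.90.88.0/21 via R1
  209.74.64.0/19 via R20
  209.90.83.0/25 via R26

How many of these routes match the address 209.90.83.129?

4

Prefixes containing 209.90.83.129:
  209.0.0.0/9 (209.0.0.0 - 209.127.255.255)
  209.64.0.0/10 (209.64.0.0 - 209.127.255.255)
  209.88.0.0/13 (209.88.0.0 - 209.95.255.255)
  209.90.80.0/20 (209.90.80.0 - 209.90.95.255)
Total matching entries: 4.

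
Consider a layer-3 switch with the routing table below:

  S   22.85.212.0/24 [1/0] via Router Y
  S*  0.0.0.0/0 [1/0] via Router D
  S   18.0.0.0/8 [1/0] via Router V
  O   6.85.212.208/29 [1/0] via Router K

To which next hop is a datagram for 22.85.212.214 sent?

Router Y

Routes whose prefix contains 22.85.212.214:
  0.0.0.0/0 (default, matches everything) -> Router D
  22.85.212.0/24 (22.85.212.0 - 22.85.212.255) -> Router Y
More-specific entries that do NOT match:
  6.85.212.208/29 (6.85.212.208 - 6.85.212.215) does not contain 22.85.212.214
Longest matching prefix is /24 -> next hop Router Y.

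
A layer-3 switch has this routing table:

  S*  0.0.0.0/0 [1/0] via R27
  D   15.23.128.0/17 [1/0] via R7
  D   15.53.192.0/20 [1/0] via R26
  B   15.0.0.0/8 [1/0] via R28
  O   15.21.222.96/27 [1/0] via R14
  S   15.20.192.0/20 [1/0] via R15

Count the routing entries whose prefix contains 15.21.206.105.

2

Prefixes containing 15.21.206.105:
  0.0.0.0/0 (default, matches everything)
  15.0.0.0/8 (15.0.0.0 - 15.255.255.255)
Total matching entries: 2.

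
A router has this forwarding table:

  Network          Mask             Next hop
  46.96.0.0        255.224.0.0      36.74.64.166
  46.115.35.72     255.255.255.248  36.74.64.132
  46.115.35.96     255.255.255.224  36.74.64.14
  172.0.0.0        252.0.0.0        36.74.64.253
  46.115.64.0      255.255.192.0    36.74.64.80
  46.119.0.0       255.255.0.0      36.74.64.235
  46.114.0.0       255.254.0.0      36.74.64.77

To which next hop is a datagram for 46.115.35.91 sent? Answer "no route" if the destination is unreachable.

36.74.64.77

Routes whose prefix contains 46.115.35.91:
  46.96.0.0/11 (46.96.0.0 - 46.127.255.255) -> 36.74.64.166
  46.114.0.0/15 (46.114.0.0 - 46.115.255.255) -> 36.74.64.77
More-specific entries that do NOT match:
  46.115.35.72/29 (46.115.35.72 - 46.115.35.79) does not contain 46.115.35.91
  46.115.35.96/27 (46.115.35.96 - 46.115.35.127) does not contain 46.115.35.91
  46.115.64.0/18 (46.115.64.0 - 46.115.127.255) does not contain 46.115.35.91
  46.119.0.0/16 (46.119.0.0 - 46.119.255.255) does not contain 46.115.35.91
Longest matching prefix is /15 -> next hop 36.74.64.77.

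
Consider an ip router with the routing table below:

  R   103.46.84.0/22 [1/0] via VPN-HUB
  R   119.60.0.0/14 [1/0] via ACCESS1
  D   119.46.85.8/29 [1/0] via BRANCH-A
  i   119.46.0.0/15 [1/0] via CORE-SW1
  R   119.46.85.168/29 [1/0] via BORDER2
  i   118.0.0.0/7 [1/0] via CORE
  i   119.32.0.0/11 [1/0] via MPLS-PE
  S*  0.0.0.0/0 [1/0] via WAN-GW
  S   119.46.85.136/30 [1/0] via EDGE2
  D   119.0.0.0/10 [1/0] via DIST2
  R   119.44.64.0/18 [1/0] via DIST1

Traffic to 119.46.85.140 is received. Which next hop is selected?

CORE-SW1

Routes whose prefix contains 119.46.85.140:
  0.0.0.0/0 (default, matches everything) -> WAN-GW
  118.0.0.0/7 (118.0.0.0 - 119.255.255.255) -> CORE
  119.0.0.0/10 (119.0.0.0 - 119.63.255.255) -> DIST2
  119.32.0.0/11 (119.32.0.0 - 119.63.255.255) -> MPLS-PE
  119.46.0.0/15 (119.46.0.0 - 119.47.255.255) -> CORE-SW1
More-specific entries that do NOT match:
  119.46.85.136/30 (119.46.85.136 - 119.46.85.139) does not contain 119.46.85.140
  119.46.85.8/29 (119.46.85.8 - 119.46.85.15) does not contain 119.46.85.140
  119.46.85.168/29 (119.46.85.168 - 119.46.85.175) does not contain 119.46.85.140
  103.46.84.0/22 (103.46.84.0 - 103.46.87.255) does not contain 119.46.85.140
  119.44.64.0/18 (119.44.64.0 - 119.44.127.255) does not contain 119.46.85.140
Longest matching prefix is /15 -> next hop CORE-SW1.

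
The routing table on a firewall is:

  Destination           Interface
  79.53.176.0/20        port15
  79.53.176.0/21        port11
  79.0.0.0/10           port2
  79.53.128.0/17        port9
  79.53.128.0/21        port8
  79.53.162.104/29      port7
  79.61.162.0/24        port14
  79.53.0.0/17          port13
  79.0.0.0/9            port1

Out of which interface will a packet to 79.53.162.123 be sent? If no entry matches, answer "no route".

port9

Routes whose prefix contains 79.53.162.123:
  79.0.0.0/9 (79.0.0.0 - 79.127.255.255) -> port1
  79.0.0.0/10 (79.0.0.0 - 79.63.255.255) -> port2
  79.53.128.0/17 (79.53.128.0 - 79.53.255.255) -> port9
More-specific entries that do NOT match:
  79.53.162.104/29 (79.53.162.104 - 79.53.162.111) does not contain 79.53.162.123
  79.61.162.0/24 (79.61.162.0 - 79.61.162.255) does not contain 79.53.162.123
  79.53.176.0/21 (79.53.176.0 - 79.53.183.255) does not contain 79.53.162.123
  79.53.128.0/21 (79.53.128.0 - 79.53.135.255) does not contain 79.53.162.123
  79.53.176.0/20 (79.53.176.0 - 79.53.191.255) does not contain 79.53.162.123
Longest matching prefix is /17 -> interface port9.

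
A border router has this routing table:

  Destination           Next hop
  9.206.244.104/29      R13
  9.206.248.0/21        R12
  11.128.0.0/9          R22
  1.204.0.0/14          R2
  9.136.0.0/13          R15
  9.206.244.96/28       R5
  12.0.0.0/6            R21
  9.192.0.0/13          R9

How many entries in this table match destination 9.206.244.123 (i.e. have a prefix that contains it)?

0

No listed prefix contains 9.206.244.123.
Total matching entries: 0.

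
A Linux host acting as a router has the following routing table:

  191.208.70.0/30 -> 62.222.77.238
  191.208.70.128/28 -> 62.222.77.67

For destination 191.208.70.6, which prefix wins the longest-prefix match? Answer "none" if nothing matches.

191.208.70.6 is outside every listed prefix and there is no default route.

none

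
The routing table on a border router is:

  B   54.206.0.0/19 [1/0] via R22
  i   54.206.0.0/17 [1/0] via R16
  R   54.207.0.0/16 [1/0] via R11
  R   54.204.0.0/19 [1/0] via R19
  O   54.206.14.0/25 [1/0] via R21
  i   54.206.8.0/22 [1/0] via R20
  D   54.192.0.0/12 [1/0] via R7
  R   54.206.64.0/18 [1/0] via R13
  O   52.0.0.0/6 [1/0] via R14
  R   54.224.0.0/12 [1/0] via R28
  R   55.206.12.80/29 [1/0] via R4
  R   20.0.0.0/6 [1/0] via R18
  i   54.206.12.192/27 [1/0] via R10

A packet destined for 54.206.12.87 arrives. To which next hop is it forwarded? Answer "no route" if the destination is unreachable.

R22

Routes whose prefix contains 54.206.12.87:
  52.0.0.0/6 (52.0.0.0 - 55.255.255.255) -> R14
  54.192.0.0/12 (54.192.0.0 - 54.207.255.255) -> R7
  54.206.0.0/17 (54.206.0.0 - 54.206.127.255) -> R16
  54.206.0.0/19 (54.206.0.0 - 54.206.31.255) -> R22
More-specific entries that do NOT match:
  55.206.12.80/29 (55.206.12.80 - 55.206.12.87) does not contain 54.206.12.87
  54.206.12.192/27 (54.206.12.192 - 54.206.12.223) does not contain 54.206.12.87
  54.206.14.0/25 (54.206.14.0 - 54.206.14.127) does not contain 54.206.12.87
  54.206.8.0/22 (54.206.8.0 - 54.206.11.255) does not contain 54.206.12.87
Longest matching prefix is /19 -> next hop R22.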